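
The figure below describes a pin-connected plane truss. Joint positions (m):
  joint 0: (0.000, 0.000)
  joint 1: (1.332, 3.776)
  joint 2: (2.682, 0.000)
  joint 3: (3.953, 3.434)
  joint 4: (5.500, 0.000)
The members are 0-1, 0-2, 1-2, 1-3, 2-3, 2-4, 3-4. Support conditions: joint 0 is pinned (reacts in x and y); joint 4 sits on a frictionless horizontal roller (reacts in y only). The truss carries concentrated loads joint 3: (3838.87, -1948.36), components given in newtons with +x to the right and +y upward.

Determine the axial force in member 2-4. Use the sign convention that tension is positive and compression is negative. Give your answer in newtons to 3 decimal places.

N=5 nodes, M=7 members, R=3 reactions → 2N=10, M+R=10
member 0 (0-1): L=4.0040, (cx,cy)=(0.3327,0.9430)
member 1 (0-2): L=2.6820, (cx,cy)=(1.0000,0.0000)
member 2 (1-2): L=4.0101, (cx,cy)=(0.3367,-0.9416)
member 3 (1-3): L=2.6432, (cx,cy)=(0.9916,-0.1294)
member 4 (2-3): L=3.6617, (cx,cy)=(0.3471,0.9378)
member 5 (2-4): L=2.8180, (cx,cy)=(1.0000,0.0000)
member 6 (3-4): L=3.7664, (cx,cy)=(0.4107,-0.9118)
solve A·x = −loads:
  F[0-1] = +1960.4887 N (tension)
  F[0-2] = +3186.6873 N (tension)
  F[1-2] = -2154.3140 N (compression)
  F[1-3] = +1389.1143 N (tension)
  F[2-3] = +2163.0535 N (tension)
  F[2-4] = +1710.6154 N (tension)
  F[3-4] = -4164.7160 N (compression)
  Rx@0 = -3838.8700 N
  Ry@0 = -1848.8303 N
  Ry@4 = +3797.1903 N

1710.615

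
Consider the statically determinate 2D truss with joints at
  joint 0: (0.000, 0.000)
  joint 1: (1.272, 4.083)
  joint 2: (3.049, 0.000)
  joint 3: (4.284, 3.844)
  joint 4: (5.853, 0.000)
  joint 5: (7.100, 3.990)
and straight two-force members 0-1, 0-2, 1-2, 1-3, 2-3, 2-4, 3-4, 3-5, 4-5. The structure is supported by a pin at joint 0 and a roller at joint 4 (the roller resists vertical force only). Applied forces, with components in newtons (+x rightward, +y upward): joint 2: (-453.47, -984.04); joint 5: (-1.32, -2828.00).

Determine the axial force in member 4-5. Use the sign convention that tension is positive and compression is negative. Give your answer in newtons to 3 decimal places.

N=6 nodes, M=9 members, R=3 reactions → 2N=12, M+R=12
member 0 (0-1): L=4.2765, (cx,cy)=(0.2974,0.9547)
member 1 (0-2): L=3.0490, (cx,cy)=(1.0000,0.0000)
member 2 (1-2): L=4.4529, (cx,cy)=(0.3991,-0.9169)
member 3 (1-3): L=3.0215, (cx,cy)=(0.9969,-0.0791)
member 4 (2-3): L=4.0375, (cx,cy)=(0.3059,0.9521)
member 5 (2-4): L=2.8040, (cx,cy)=(1.0000,0.0000)
member 6 (3-4): L=4.1519, (cx,cy)=(0.3779,-0.9258)
member 7 (3-5): L=2.8198, (cx,cy)=(0.9987,0.0518)
member 8 (4-5): L=4.1803, (cx,cy)=(0.2983,0.9545)
solve A·x = −loads:
  F[0-1] = +136.3613 N (tension)
  F[0-2] = -495.3488 N (compression)
  F[1-2] = -150.6997 N (compression)
  F[1-3] = +101.0139 N (tension)
  F[2-3] = +1178.7162 N (tension)
  F[2-4] = -462.5642 N (compression)
  F[3-4] = -1153.2379 N (compression)
  F[3-5] = +898.2590 N (tension)
  F[4-5] = -3011.6240 N (compression)
  Rx@0 = +454.7900 N
  Ry@0 = -130.1898 N
  Ry@4 = +3942.2298 N

-3011.624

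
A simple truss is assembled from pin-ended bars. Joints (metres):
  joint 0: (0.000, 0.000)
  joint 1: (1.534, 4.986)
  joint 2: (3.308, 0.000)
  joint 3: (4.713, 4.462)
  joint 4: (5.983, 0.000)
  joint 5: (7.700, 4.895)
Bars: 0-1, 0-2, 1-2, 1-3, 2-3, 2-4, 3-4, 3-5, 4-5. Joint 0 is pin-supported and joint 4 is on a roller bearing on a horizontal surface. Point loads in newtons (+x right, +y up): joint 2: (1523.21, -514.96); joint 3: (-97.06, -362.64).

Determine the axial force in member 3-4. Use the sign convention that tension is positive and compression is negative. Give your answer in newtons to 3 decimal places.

N=6 nodes, M=9 members, R=3 reactions → 2N=12, M+R=12
member 0 (0-1): L=5.2166, (cx,cy)=(0.2941,0.9558)
member 1 (0-2): L=3.3080, (cx,cy)=(1.0000,0.0000)
member 2 (1-2): L=5.2922, (cx,cy)=(0.3352,-0.9421)
member 3 (1-3): L=3.2219, (cx,cy)=(0.9867,-0.1626)
member 4 (2-3): L=4.6780, (cx,cy)=(0.3003,0.9538)
member 5 (2-4): L=2.6750, (cx,cy)=(1.0000,0.0000)
member 6 (3-4): L=4.6392, (cx,cy)=(0.2738,-0.9618)
member 7 (3-5): L=3.0182, (cx,cy)=(0.9897,0.1435)
member 8 (4-5): L=5.1874, (cx,cy)=(0.3310,0.9436)
solve A·x = −loads:
  F[0-1] = -397.1605 N (compression)
  F[0-2] = +1542.9386 N (tension)
  F[1-2] = +449.7193 N (tension)
  F[1-3] = -271.1495 N (compression)
  F[2-3] = +95.6774 N (tension)
  F[2-4] = +141.7433 N (tension)
  F[3-4] = -517.7782 N (compression)
  F[3-5] = -0.0000 N (compression)
  F[4-5] = +0.0000 N (tension)
  Rx@0 = -1426.1500 N
  Ry@0 = +379.6010 N
  Ry@4 = +497.9990 N

-517.778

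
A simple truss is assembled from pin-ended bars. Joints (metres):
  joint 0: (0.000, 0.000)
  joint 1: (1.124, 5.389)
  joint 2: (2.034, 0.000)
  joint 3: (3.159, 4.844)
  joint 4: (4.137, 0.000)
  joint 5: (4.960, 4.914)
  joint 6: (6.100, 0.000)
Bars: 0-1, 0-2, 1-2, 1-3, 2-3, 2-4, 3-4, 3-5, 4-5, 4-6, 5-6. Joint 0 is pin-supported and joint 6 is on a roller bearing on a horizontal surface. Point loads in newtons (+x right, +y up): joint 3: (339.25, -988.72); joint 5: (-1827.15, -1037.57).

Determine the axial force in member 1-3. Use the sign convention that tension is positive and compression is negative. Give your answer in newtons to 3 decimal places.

-766.558

N=7 nodes, M=11 members, R=3 reactions → 2N=14, M+R=14
member 0 (0-1): L=5.5050, (cx,cy)=(0.2042,0.9789)
member 1 (0-2): L=2.0340, (cx,cy)=(1.0000,0.0000)
member 2 (1-2): L=5.4653, (cx,cy)=(0.1665,-0.9860)
member 3 (1-3): L=2.1067, (cx,cy)=(0.9660,-0.2587)
member 4 (2-3): L=4.9729, (cx,cy)=(0.2262,0.9741)
member 5 (2-4): L=2.1030, (cx,cy)=(1.0000,0.0000)
member 6 (3-4): L=4.9417, (cx,cy)=(0.1979,-0.9802)
member 7 (3-5): L=1.8024, (cx,cy)=(0.9992,0.0388)
member 8 (4-5): L=4.9824, (cx,cy)=(0.1652,0.9863)
member 9 (4-6): L=1.9630, (cx,cy)=(1.0000,0.0000)
member 10 (5-6): L=5.0445, (cx,cy)=(0.2260,-0.9741)
solve A·x = −loads:
  F[0-1] = -1913.4143 N (compression)
  F[0-2] = -1097.2207 N (compression)
  F[1-2] = +2100.7364 N (tension)
  F[1-3] = -766.5576 N (compression)
  F[2-3] = -2126.5418 N (compression)
  F[2-4] = -266.3599 N (compression)
  F[3-4] = +833.7999 N (tension)
  F[3-5] = -1727.1071 N (compression)
  F[4-5] = -828.6915 N (compression)
  F[4-6] = +35.5373 N (tension)
  F[5-6] = -157.2527 N (compression)
  Rx@0 = +1487.9000 N
  Ry@0 = +1873.1055 N
  Ry@6 = +153.1845 N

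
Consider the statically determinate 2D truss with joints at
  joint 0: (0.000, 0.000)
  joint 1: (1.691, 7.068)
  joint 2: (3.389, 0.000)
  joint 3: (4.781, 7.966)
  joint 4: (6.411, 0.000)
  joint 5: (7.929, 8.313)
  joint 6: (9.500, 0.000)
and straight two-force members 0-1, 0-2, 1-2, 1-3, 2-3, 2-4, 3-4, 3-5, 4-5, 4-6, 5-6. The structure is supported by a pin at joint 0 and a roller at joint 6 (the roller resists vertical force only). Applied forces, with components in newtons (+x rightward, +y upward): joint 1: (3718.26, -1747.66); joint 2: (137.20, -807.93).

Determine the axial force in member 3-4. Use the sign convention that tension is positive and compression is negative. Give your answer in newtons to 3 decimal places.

N=7 nodes, M=11 members, R=3 reactions → 2N=14, M+R=14
member 0 (0-1): L=7.2675, (cx,cy)=(0.2327,0.9726)
member 1 (0-2): L=3.3890, (cx,cy)=(1.0000,0.0000)
member 2 (1-2): L=7.2691, (cx,cy)=(0.2336,-0.9723)
member 3 (1-3): L=3.2178, (cx,cy)=(0.9603,0.2791)
member 4 (2-3): L=8.0867, (cx,cy)=(0.1721,0.9851)
member 5 (2-4): L=3.0220, (cx,cy)=(1.0000,0.0000)
member 6 (3-4): L=8.1311, (cx,cy)=(0.2005,-0.9797)
member 7 (3-5): L=3.1671, (cx,cy)=(0.9940,0.1096)
member 8 (4-5): L=8.4505, (cx,cy)=(0.1796,0.9837)
member 9 (4-6): L=3.0890, (cx,cy)=(1.0000,0.0000)
member 10 (5-6): L=8.4601, (cx,cy)=(0.1857,-0.9826)
solve A·x = −loads:
  F[0-1] = +832.9594 N (tension)
  F[0-2] = +3661.6464 N (tension)
  F[1-2] = -3443.5157 N (compression)
  F[1-3] = -2832.6070 N (compression)
  F[2-3] = +4219.1576 N (tension)
  F[2-4] = +1993.8085 N (tension)
  F[3-4] = -3579.0280 N (compression)
  F[3-5] = -1284.0657 N (compression)
  F[4-5] = +3564.3564 N (tension)
  F[4-6] = +636.0513 N (tension)
  F[5-6] = -3425.2609 N (compression)
  Rx@0 = -3855.4600 N
  Ry@0 = -810.0973 N
  Ry@6 = +3365.6873 N

-3579.028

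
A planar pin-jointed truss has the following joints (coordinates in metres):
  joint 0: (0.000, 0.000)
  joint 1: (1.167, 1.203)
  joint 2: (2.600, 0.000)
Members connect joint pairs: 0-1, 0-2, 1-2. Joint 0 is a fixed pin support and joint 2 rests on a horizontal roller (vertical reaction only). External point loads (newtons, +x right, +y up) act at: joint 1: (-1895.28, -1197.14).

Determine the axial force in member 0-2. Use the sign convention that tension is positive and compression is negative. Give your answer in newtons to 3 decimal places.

-404.527

N=3 nodes, M=3 members, R=3 reactions → 2N=6, M+R=6
member 0 (0-1): L=1.6760, (cx,cy)=(0.6963,0.7178)
member 1 (0-2): L=2.6000, (cx,cy)=(1.0000,0.0000)
member 2 (1-2): L=1.8710, (cx,cy)=(0.7659,-0.6430)
solve A·x = −loads:
  F[0-1] = -2141.0073 N (compression)
  F[0-2] = -404.5274 N (compression)
  F[1-2] = +528.1765 N (tension)
  Rx@0 = +1895.2800 N
  Ry@0 = +1536.7398 N
  Ry@2 = -339.5998 N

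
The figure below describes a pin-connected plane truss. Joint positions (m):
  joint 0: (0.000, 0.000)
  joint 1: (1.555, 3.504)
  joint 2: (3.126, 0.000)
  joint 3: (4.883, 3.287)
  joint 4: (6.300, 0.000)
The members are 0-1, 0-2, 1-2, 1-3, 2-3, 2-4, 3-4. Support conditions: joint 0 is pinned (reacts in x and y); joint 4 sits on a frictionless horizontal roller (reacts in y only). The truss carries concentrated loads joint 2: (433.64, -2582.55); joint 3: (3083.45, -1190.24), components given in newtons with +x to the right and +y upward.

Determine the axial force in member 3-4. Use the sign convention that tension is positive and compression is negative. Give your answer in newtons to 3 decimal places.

-4151.938

N=5 nodes, M=7 members, R=3 reactions → 2N=10, M+R=10
member 0 (0-1): L=3.8335, (cx,cy)=(0.4056,0.9140)
member 1 (0-2): L=3.1260, (cx,cy)=(1.0000,0.0000)
member 2 (1-2): L=3.8401, (cx,cy)=(0.4091,-0.9125)
member 3 (1-3): L=3.3351, (cx,cy)=(0.9979,-0.0651)
member 4 (2-3): L=3.7271, (cx,cy)=(0.4714,0.8819)
member 5 (2-4): L=3.1740, (cx,cy)=(1.0000,0.0000)
member 6 (3-4): L=3.5794, (cx,cy)=(0.3959,-0.9183)
solve A·x = −loads:
  F[0-1] = +43.7126 N (tension)
  F[0-2] = +3499.3588 N (tension)
  F[1-2] = -46.4108 N (compression)
  F[1-3] = +36.7962 N (tension)
  F[2-3] = +2976.3651 N (tension)
  F[2-4] = +1643.6445 N (tension)
  F[3-4] = -4151.9383 N (compression)
  Rx@0 = -3517.0900 N
  Ry@0 = -39.9550 N
  Ry@4 = +3812.7450 N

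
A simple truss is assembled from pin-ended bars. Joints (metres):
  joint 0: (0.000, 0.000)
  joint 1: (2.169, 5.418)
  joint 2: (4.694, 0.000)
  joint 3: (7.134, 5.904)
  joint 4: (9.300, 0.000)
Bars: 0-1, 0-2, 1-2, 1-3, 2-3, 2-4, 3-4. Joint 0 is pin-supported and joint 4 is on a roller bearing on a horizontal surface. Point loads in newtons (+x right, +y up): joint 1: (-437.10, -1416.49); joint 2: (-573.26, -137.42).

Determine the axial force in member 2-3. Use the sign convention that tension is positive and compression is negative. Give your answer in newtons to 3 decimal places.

169.470

N=5 nodes, M=7 members, R=3 reactions → 2N=10, M+R=10
member 0 (0-1): L=5.8360, (cx,cy)=(0.3717,0.9284)
member 1 (0-2): L=4.6940, (cx,cy)=(1.0000,0.0000)
member 2 (1-2): L=5.9775, (cx,cy)=(0.4224,-0.9064)
member 3 (1-3): L=4.9887, (cx,cy)=(0.9952,0.0974)
member 4 (2-3): L=6.3883, (cx,cy)=(0.3819,0.9242)
member 5 (2-4): L=4.6060, (cx,cy)=(1.0000,0.0000)
member 6 (3-4): L=6.2888, (cx,cy)=(0.3444,-0.9388)
solve A·x = −loads:
  F[0-1] = -1517.5344 N (compression)
  F[0-2] = -446.3584 N (compression)
  F[1-2] = -21.1849 N (compression)
  F[1-3] = -118.5164 N (compression)
  F[2-3] = +169.4705 N (tension)
  F[2-4] = +53.2241 N (tension)
  F[3-4] = -154.5312 N (compression)
  Rx@0 = +1010.3600 N
  Ry@0 = +1408.8338 N
  Ry@4 = +145.0762 N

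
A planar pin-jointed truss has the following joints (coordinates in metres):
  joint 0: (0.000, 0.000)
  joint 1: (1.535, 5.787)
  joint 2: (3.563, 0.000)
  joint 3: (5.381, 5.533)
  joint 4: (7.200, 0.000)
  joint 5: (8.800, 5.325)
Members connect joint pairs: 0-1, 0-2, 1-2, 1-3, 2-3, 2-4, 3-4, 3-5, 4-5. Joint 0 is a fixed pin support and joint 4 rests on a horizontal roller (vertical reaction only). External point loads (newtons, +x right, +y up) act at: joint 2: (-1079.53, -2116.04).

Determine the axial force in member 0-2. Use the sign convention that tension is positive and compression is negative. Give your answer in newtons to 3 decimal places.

N=6 nodes, M=9 members, R=3 reactions → 2N=12, M+R=12
member 0 (0-1): L=5.9871, (cx,cy)=(0.2564,0.9666)
member 1 (0-2): L=3.5630, (cx,cy)=(1.0000,0.0000)
member 2 (1-2): L=6.1321, (cx,cy)=(0.3307,-0.9437)
member 3 (1-3): L=3.8544, (cx,cy)=(0.9978,-0.0659)
member 4 (2-3): L=5.8240, (cx,cy)=(0.3122,0.9500)
member 5 (2-4): L=3.6370, (cx,cy)=(1.0000,0.0000)
member 6 (3-4): L=5.8243, (cx,cy)=(0.3123,-0.9500)
member 7 (3-5): L=3.4253, (cx,cy)=(0.9982,-0.0607)
member 8 (4-5): L=5.5602, (cx,cy)=(0.2878,0.9577)
solve A·x = −loads:
  F[0-1] = -1105.8573 N (compression)
  F[0-2] = -796.0062 N (compression)
  F[1-2] = +1179.7746 N (tension)
  F[1-3] = -675.1675 N (compression)
  F[2-3] = +1055.3897 N (tension)
  F[2-4] = +344.2542 N (tension)
  F[3-4] = -1102.2819 N (compression)
  F[3-5] = -0.0000 N (tension)
  F[4-5] = +0.0000 N (tension)
  Rx@0 = +1079.5300 N
  Ry@0 = +1068.8941 N
  Ry@4 = +1047.1459 N

-796.006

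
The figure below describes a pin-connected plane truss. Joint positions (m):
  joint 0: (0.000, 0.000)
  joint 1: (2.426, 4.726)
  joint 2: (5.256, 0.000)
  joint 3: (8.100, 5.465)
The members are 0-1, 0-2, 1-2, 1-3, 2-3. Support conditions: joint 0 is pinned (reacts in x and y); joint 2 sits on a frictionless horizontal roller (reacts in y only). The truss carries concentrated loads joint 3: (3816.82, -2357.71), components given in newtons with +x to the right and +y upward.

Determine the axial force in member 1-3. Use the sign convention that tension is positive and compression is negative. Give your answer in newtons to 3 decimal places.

N=4 nodes, M=5 members, R=3 reactions → 2N=8, M+R=8
member 0 (0-1): L=5.3123, (cx,cy)=(0.4567,0.8896)
member 1 (0-2): L=5.2560, (cx,cy)=(1.0000,0.0000)
member 2 (1-2): L=5.5085, (cx,cy)=(0.5137,-0.8579)
member 3 (1-3): L=5.7219, (cx,cy)=(0.9916,0.1292)
member 4 (2-3): L=6.1607, (cx,cy)=(0.4616,0.8871)
solve A·x = −loads:
  F[0-1] = +5894.9461 N (tension)
  F[0-2] = +1124.7405 N (tension)
  F[1-2] = -5291.3413 N (compression)
  F[1-3] = +5456.1927 N (tension)
  F[2-3] = -3452.2510 N (compression)
  Rx@0 = -3816.8200 N
  Ry@0 = -5244.3395 N
  Ry@2 = +7602.0495 N

5456.193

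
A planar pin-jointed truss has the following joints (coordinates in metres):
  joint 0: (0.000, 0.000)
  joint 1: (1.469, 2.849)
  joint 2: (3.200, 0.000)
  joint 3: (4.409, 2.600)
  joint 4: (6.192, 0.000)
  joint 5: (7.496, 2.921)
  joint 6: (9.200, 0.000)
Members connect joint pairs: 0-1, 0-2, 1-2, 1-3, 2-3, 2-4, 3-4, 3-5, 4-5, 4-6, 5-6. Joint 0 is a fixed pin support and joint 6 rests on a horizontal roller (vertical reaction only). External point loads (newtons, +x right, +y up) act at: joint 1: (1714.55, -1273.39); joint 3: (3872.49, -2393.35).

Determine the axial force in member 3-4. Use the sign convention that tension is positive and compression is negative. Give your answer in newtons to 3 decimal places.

N=7 nodes, M=11 members, R=3 reactions → 2N=14, M+R=14
member 0 (0-1): L=3.2054, (cx,cy)=(0.4583,0.8888)
member 1 (0-2): L=3.2000, (cx,cy)=(1.0000,0.0000)
member 2 (1-2): L=3.3336, (cx,cy)=(0.5193,-0.8546)
member 3 (1-3): L=2.9505, (cx,cy)=(0.9964,-0.0844)
member 4 (2-3): L=2.8673, (cx,cy)=(0.4216,0.9068)
member 5 (2-4): L=2.9920, (cx,cy)=(1.0000,0.0000)
member 6 (3-4): L=3.1526, (cx,cy)=(0.5656,-0.8247)
member 7 (3-5): L=3.1036, (cx,cy)=(0.9946,0.1034)
member 8 (4-5): L=3.1989, (cx,cy)=(0.4076,0.9131)
member 9 (4-6): L=3.0080, (cx,cy)=(1.0000,0.0000)
member 10 (5-6): L=3.3817, (cx,cy)=(0.5039,-0.8638)
solve A·x = −loads:
  F[0-1] = -777.5327 N (compression)
  F[0-2] = +5943.3718 N (tension)
  F[1-2] = -501.9763 N (compression)
  F[1-3] = -1816.7104 N (compression)
  F[2-3] = +473.1118 N (tension)
  F[2-4] = +5483.2348 N (tension)
  F[3-4] = -4013.3192 N (compression)
  F[3-5] = -3230.7918 N (compression)
  F[4-5] = +3624.6528 N (tension)
  F[4-6] = +1735.8894 N (tension)
  F[5-6] = -3444.9809 N (compression)
  Rx@0 = -5587.0400 N
  Ry@0 = +691.0751 N
  Ry@6 = +2975.6649 N

-4013.319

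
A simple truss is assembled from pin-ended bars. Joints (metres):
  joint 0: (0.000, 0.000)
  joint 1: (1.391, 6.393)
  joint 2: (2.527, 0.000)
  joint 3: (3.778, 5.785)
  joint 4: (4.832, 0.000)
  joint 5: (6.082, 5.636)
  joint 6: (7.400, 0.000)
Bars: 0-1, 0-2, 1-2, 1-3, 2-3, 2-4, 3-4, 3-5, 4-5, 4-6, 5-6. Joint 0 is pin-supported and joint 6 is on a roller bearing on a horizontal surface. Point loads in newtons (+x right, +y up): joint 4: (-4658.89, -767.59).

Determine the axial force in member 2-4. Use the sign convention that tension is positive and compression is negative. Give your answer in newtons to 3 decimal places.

N=7 nodes, M=11 members, R=3 reactions → 2N=14, M+R=14
member 0 (0-1): L=6.5426, (cx,cy)=(0.2126,0.9771)
member 1 (0-2): L=2.5270, (cx,cy)=(1.0000,0.0000)
member 2 (1-2): L=6.4931, (cx,cy)=(0.1750,-0.9846)
member 3 (1-3): L=2.4632, (cx,cy)=(0.9691,-0.2468)
member 4 (2-3): L=5.9187, (cx,cy)=(0.2114,0.9774)
member 5 (2-4): L=2.3050, (cx,cy)=(1.0000,0.0000)
member 6 (3-4): L=5.8802, (cx,cy)=(0.1792,-0.9838)
member 7 (3-5): L=2.3088, (cx,cy)=(0.9979,-0.0645)
member 8 (4-5): L=5.7730, (cx,cy)=(0.2165,0.9763)
member 9 (4-6): L=2.5680, (cx,cy)=(1.0000,0.0000)
member 10 (5-6): L=5.7881, (cx,cy)=(0.2277,-0.9737)
solve A·x = −loads:
  F[0-1] = -272.6069 N (compression)
  F[0-2] = -4600.9318 N (compression)
  F[1-2] = +299.0778 N (tension)
  F[1-3] = -113.8043 N (compression)
  F[2-3] = -301.2714 N (compression)
  F[2-4] = -4484.9293 N (compression)
  F[3-4] = +285.5594 N (tension)
  F[3-5] = -225.6160 N (compression)
  F[4-5] = +498.4810 N (tension)
  F[4-6] = +117.2112 N (tension)
  F[5-6] = -514.7382 N (compression)
  Rx@0 = +4658.8900 N
  Ry@0 = +266.3745 N
  Ry@6 = +501.2155 N

-4484.929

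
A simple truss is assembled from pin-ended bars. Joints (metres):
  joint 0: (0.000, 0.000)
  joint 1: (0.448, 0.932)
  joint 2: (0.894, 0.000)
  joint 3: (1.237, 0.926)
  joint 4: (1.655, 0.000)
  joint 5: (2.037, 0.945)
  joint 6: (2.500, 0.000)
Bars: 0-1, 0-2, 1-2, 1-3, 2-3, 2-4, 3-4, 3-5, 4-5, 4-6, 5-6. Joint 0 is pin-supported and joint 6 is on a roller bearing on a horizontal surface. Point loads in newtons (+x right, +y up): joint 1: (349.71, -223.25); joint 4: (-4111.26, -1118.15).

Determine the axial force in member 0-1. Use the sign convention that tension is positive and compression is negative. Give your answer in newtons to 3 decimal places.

N=7 nodes, M=11 members, R=3 reactions → 2N=14, M+R=14
member 0 (0-1): L=1.0341, (cx,cy)=(0.4332,0.9013)
member 1 (0-2): L=0.8940, (cx,cy)=(1.0000,0.0000)
member 2 (1-2): L=1.0332, (cx,cy)=(0.4317,-0.9020)
member 3 (1-3): L=0.7890, (cx,cy)=(1.0000,-0.0076)
member 4 (2-3): L=0.9875, (cx,cy)=(0.3473,0.9377)
member 5 (2-4): L=0.7610, (cx,cy)=(1.0000,0.0000)
member 6 (3-4): L=1.0160, (cx,cy)=(0.4114,-0.9114)
member 7 (3-5): L=0.8002, (cx,cy)=(0.9997,0.0237)
member 8 (4-5): L=1.0193, (cx,cy)=(0.3748,0.9271)
member 9 (4-6): L=0.8450, (cx,cy)=(1.0000,0.0000)
member 10 (5-6): L=1.0523, (cx,cy)=(0.4400,-0.8980)
solve A·x = −loads:
  F[0-1] = -477.9932 N (compression)
  F[0-2] = -3554.4671 N (compression)
  F[1-2] = +235.6493 N (tension)
  F[1-3] = -658.5325 N (compression)
  F[2-3] = -226.6779 N (compression)
  F[2-4] = -3374.0105 N (compression)
  F[3-4] = +206.3004 N (tension)
  F[3-5] = -822.3592 N (compression)
  F[4-5] = +1003.2378 N (tension)
  F[4-6] = +446.1427 N (tension)
  F[5-6] = -1014.0138 N (compression)
  Rx@0 = +3761.5500 N
  Ry@0 = +430.8064 N
  Ry@6 = +910.5936 N

-477.993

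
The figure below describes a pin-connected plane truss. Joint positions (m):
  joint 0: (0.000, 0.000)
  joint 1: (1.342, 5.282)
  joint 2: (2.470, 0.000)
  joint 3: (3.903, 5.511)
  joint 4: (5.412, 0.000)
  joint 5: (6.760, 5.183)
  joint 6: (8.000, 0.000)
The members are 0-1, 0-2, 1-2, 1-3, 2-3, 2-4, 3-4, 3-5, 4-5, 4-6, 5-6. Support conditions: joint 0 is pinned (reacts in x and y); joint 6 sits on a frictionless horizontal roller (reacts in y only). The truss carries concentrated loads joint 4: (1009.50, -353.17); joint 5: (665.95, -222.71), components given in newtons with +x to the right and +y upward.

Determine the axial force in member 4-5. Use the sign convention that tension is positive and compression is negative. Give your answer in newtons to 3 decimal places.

691.005

N=7 nodes, M=11 members, R=3 reactions → 2N=14, M+R=14
member 0 (0-1): L=5.4498, (cx,cy)=(0.2462,0.9692)
member 1 (0-2): L=2.4700, (cx,cy)=(1.0000,0.0000)
member 2 (1-2): L=5.4011, (cx,cy)=(0.2088,-0.9779)
member 3 (1-3): L=2.5712, (cx,cy)=(0.9960,0.0891)
member 4 (2-3): L=5.6943, (cx,cy)=(0.2517,0.9678)
member 5 (2-4): L=2.9420, (cx,cy)=(1.0000,0.0000)
member 6 (3-4): L=5.7139, (cx,cy)=(0.2641,-0.9645)
member 7 (3-5): L=2.8758, (cx,cy)=(0.9935,-0.1141)
member 8 (4-5): L=5.3554, (cx,cy)=(0.2517,0.9678)
member 9 (4-6): L=2.5880, (cx,cy)=(1.0000,0.0000)
member 10 (5-6): L=5.3293, (cx,cy)=(0.2327,-0.9726)
solve A·x = −loads:
  F[0-1] = +291.6629 N (tension)
  F[0-2] = +1603.6289 N (tension)
  F[1-2] = -277.1957 N (compression)
  F[1-3] = +130.2299 N (tension)
  F[2-3] = +280.0977 N (tension)
  F[2-4] = +1475.2491 N (tension)
  F[3-4] = -327.2035 N (compression)
  F[3-5] = +288.4962 N (tension)
  F[4-5] = +691.0047 N (tension)
  F[4-6] = +205.4055 N (tension)
  F[5-6] = -882.7909 N (compression)
  Rx@0 = -1675.4500 N
  Ry@0 = -282.6818 N
  Ry@6 = +858.5618 N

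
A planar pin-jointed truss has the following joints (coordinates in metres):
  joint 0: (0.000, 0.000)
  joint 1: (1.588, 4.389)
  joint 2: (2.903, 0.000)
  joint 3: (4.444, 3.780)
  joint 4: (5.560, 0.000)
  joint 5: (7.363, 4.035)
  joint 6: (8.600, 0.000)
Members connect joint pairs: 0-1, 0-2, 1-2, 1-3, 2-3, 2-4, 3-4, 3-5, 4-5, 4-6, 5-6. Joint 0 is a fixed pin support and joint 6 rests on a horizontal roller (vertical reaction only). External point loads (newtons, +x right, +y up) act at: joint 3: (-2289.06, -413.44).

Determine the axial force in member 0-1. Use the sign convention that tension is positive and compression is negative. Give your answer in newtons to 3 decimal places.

-1282.425

N=7 nodes, M=11 members, R=3 reactions → 2N=14, M+R=14
member 0 (0-1): L=4.6674, (cx,cy)=(0.3402,0.9403)
member 1 (0-2): L=2.9030, (cx,cy)=(1.0000,0.0000)
member 2 (1-2): L=4.5818, (cx,cy)=(0.2870,-0.9579)
member 3 (1-3): L=2.9202, (cx,cy)=(0.9780,-0.2085)
member 4 (2-3): L=4.0820, (cx,cy)=(0.3775,0.9260)
member 5 (2-4): L=2.6570, (cx,cy)=(1.0000,0.0000)
member 6 (3-4): L=3.9413, (cx,cy)=(0.2832,-0.9591)
member 7 (3-5): L=2.9301, (cx,cy)=(0.9962,0.0870)
member 8 (4-5): L=4.4195, (cx,cy)=(0.4080,0.9130)
member 9 (4-6): L=3.0400, (cx,cy)=(1.0000,0.0000)
member 10 (5-6): L=4.2204, (cx,cy)=(0.2931,-0.9561)
solve A·x = −loads:
  F[0-1] = -1282.4250 N (compression)
  F[0-2] = -1852.7421 N (compression)
  F[1-2] = +1448.5519 N (tension)
  F[1-3] = -871.2192 N (compression)
  F[2-3] = -1498.4869 N (compression)
  F[2-4] = -871.3076 N (compression)
  F[3-4] = +882.8891 N (tension)
  F[3-5] = +623.6792 N (tension)
  F[4-5] = -927.4458 N (compression)
  F[4-6] = -242.9483 N (compression)
  F[5-6] = +828.8829 N (tension)
  Rx@0 = +2289.0600 N
  Ry@0 = +1205.9190 N
  Ry@6 = -792.4790 N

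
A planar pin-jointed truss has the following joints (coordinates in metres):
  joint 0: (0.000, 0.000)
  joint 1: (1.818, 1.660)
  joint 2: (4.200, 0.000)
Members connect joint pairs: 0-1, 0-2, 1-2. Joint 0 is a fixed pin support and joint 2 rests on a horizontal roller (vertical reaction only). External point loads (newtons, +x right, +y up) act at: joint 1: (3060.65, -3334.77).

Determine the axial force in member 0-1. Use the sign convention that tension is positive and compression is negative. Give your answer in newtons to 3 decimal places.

N=3 nodes, M=3 members, R=3 reactions → 2N=6, M+R=6
member 0 (0-1): L=2.4619, (cx,cy)=(0.7385,0.6743)
member 1 (0-2): L=4.2000, (cx,cy)=(1.0000,0.0000)
member 2 (1-2): L=2.9034, (cx,cy)=(0.8204,-0.5718)
solve A·x = −loads:
  F[0-1] = -1010.8513 N (compression)
  F[0-2] = +3807.1312 N (tension)
  F[1-2] = -4640.4235 N (compression)
  Rx@0 = -3060.6500 N
  Ry@0 = +681.6055 N
  Ry@2 = +2653.1645 N

-1010.851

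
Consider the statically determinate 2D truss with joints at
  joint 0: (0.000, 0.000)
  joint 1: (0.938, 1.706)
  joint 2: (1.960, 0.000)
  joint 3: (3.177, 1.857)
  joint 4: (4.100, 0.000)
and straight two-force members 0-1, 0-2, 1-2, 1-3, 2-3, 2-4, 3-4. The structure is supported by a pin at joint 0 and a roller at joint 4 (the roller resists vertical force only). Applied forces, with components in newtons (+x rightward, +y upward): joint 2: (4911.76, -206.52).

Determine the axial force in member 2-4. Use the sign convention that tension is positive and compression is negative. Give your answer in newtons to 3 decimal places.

49.071

N=5 nodes, M=7 members, R=3 reactions → 2N=10, M+R=10
member 0 (0-1): L=1.9469, (cx,cy)=(0.4818,0.8763)
member 1 (0-2): L=1.9600, (cx,cy)=(1.0000,0.0000)
member 2 (1-2): L=1.9887, (cx,cy)=(0.5139,-0.8578)
member 3 (1-3): L=2.2441, (cx,cy)=(0.9977,0.0673)
member 4 (2-3): L=2.2203, (cx,cy)=(0.5481,0.8364)
member 5 (2-4): L=2.1400, (cx,cy)=(1.0000,0.0000)
member 6 (3-4): L=2.0737, (cx,cy)=(0.4451,-0.8955)
solve A·x = −loads:
  F[0-1] = -123.0123 N (compression)
  F[0-2] = +4971.0274 N (tension)
  F[1-2] = +116.2976 N (tension)
  F[1-3] = -119.3036 N (compression)
  F[2-3] = +127.6370 N (tension)
  F[2-4] = +49.0709 N (tension)
  F[3-4] = -110.2493 N (compression)
  Rx@0 = -4911.7600 N
  Ry@0 = +107.7934 N
  Ry@4 = +98.7266 N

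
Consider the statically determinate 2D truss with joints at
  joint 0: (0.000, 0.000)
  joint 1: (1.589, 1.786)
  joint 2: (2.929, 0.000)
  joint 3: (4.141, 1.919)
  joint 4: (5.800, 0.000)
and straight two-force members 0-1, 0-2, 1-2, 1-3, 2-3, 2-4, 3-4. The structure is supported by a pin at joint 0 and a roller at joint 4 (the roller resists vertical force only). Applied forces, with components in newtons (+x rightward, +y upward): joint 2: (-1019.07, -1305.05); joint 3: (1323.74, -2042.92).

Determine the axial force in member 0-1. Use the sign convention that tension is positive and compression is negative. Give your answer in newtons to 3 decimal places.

-1060.581

N=5 nodes, M=7 members, R=3 reactions → 2N=10, M+R=10
member 0 (0-1): L=2.3905, (cx,cy)=(0.6647,0.7471)
member 1 (0-2): L=2.9290, (cx,cy)=(1.0000,0.0000)
member 2 (1-2): L=2.2328, (cx,cy)=(0.6001,-0.7999)
member 3 (1-3): L=2.5555, (cx,cy)=(0.9986,0.0520)
member 4 (2-3): L=2.2697, (cx,cy)=(0.5340,0.8455)
member 5 (2-4): L=2.8710, (cx,cy)=(1.0000,0.0000)
member 6 (3-4): L=2.5367, (cx,cy)=(0.6540,-0.7565)
solve A·x = −loads:
  F[0-1] = -1060.5812 N (compression)
  F[0-2] = +1009.6397 N (tension)
  F[1-2] = +909.1163 N (tension)
  F[1-3] = -1252.2669 N (compression)
  F[2-3] = +683.4563 N (tension)
  F[2-4] = +2209.3489 N (tension)
  F[3-4] = -3378.2117 N (compression)
  Rx@0 = -304.6700 N
  Ry@0 = +792.3700 N
  Ry@4 = +2555.6000 N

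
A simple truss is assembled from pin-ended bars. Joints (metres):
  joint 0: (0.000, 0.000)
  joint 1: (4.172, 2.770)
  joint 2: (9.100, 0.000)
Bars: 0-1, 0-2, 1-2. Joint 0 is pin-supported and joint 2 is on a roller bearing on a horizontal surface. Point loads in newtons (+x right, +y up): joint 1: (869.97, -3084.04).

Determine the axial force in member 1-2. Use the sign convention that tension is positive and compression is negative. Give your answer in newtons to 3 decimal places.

N=3 nodes, M=3 members, R=3 reactions → 2N=6, M+R=6
member 0 (0-1): L=5.0078, (cx,cy)=(0.8331,0.5531)
member 1 (0-2): L=9.1000, (cx,cy)=(1.0000,0.0000)
member 2 (1-2): L=5.6531, (cx,cy)=(0.8717,-0.4900)
solve A·x = −loads:
  F[0-1] = -2540.6415 N (compression)
  F[0-2] = +2986.5615 N (tension)
  F[1-2] = -3426.0298 N (compression)
  Rx@0 = -869.9700 N
  Ry@0 = +1405.3112 N
  Ry@2 = +1678.7288 N

-3426.030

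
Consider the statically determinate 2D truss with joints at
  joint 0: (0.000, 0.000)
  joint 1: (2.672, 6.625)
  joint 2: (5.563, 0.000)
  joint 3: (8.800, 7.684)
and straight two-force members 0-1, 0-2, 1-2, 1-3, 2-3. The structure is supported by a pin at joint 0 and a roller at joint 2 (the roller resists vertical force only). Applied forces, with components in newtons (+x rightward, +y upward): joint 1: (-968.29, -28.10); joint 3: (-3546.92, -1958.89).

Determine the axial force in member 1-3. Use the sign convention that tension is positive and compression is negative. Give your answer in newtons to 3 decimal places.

-2978.916

N=4 nodes, M=5 members, R=3 reactions → 2N=8, M+R=8
member 0 (0-1): L=7.1435, (cx,cy)=(0.3740,0.9274)
member 1 (0-2): L=5.5630, (cx,cy)=(1.0000,0.0000)
member 2 (1-2): L=7.2283, (cx,cy)=(0.4000,-0.9165)
member 3 (1-3): L=6.2188, (cx,cy)=(0.9854,0.1703)
member 4 (2-3): L=8.3380, (cx,cy)=(0.3882,0.9216)
solve A·x = −loads:
  F[0-1] = -5312.8070 N (compression)
  F[0-2] = -2527.9860 N (compression)
  F[1-2] = +4791.7200 N (tension)
  F[1-3] = -2978.9161 N (compression)
  F[2-3] = -1575.1597 N (compression)
  Rx@0 = +4515.2100 N
  Ry@0 = +4927.1553 N
  Ry@2 = -2940.1653 N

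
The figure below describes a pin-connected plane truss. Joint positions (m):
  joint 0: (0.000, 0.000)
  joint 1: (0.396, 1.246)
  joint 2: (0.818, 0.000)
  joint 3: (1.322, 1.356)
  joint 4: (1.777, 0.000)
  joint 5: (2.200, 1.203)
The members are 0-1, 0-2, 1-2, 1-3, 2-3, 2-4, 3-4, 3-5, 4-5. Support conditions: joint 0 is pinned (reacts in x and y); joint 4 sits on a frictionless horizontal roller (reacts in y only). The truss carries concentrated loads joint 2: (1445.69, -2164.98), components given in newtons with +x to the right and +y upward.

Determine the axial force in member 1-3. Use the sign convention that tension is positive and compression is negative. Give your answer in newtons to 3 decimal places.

-742.562

N=6 nodes, M=9 members, R=3 reactions → 2N=12, M+R=12
member 0 (0-1): L=1.3074, (cx,cy)=(0.3029,0.9530)
member 1 (0-2): L=0.8180, (cx,cy)=(1.0000,0.0000)
member 2 (1-2): L=1.3155, (cx,cy)=(0.3208,-0.9472)
member 3 (1-3): L=0.9325, (cx,cy)=(0.9930,0.1180)
member 4 (2-3): L=1.4466, (cx,cy)=(0.3484,0.9373)
member 5 (2-4): L=0.9590, (cx,cy)=(1.0000,0.0000)
member 6 (3-4): L=1.4303, (cx,cy)=(0.3181,-0.9481)
member 7 (3-5): L=0.8912, (cx,cy)=(0.9852,-0.1717)
member 8 (4-5): L=1.2752, (cx,cy)=(0.3317,0.9434)
solve A·x = −loads:
  F[0-1] = -1225.9711 N (compression)
  F[0-2] = +1817.0219 N (tension)
  F[1-2] = +1141.0936 N (tension)
  F[1-3] = -742.5620 N (compression)
  F[2-3] = +1156.6579 N (tension)
  F[2-4] = +334.4040 N (tension)
  F[3-4] = -1051.2053 N (compression)
  F[3-5] = +0.0000 N (tension)
  F[4-5] = -0.0000 N (compression)
  Rx@0 = -1445.6900 N
  Ry@0 = +1168.3826 N
  Ry@4 = +996.5974 N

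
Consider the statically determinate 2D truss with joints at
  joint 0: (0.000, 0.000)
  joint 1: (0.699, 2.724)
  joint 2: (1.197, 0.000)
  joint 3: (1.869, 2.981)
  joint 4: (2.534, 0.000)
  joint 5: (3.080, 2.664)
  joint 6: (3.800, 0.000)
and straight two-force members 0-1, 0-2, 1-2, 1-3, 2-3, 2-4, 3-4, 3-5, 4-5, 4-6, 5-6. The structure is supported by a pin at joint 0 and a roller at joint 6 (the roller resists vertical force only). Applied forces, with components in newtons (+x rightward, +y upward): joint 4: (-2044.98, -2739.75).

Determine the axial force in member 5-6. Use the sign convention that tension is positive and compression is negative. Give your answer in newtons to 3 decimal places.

N=7 nodes, M=11 members, R=3 reactions → 2N=14, M+R=14
member 0 (0-1): L=2.8123, (cx,cy)=(0.2486,0.9686)
member 1 (0-2): L=1.1970, (cx,cy)=(1.0000,0.0000)
member 2 (1-2): L=2.7691, (cx,cy)=(0.1798,-0.9837)
member 3 (1-3): L=1.1979, (cx,cy)=(0.9767,0.2145)
member 4 (2-3): L=3.0558, (cx,cy)=(0.2199,0.9755)
member 5 (2-4): L=1.3370, (cx,cy)=(1.0000,0.0000)
member 6 (3-4): L=3.0543, (cx,cy)=(0.2177,-0.9760)
member 7 (3-5): L=1.2518, (cx,cy)=(0.9674,-0.2532)
member 8 (4-5): L=2.7194, (cx,cy)=(0.2008,0.9796)
member 9 (4-6): L=1.2660, (cx,cy)=(1.0000,0.0000)
member 10 (5-6): L=2.7596, (cx,cy)=(0.2609,-0.9654)
solve A·x = −loads:
  F[0-1] = -942.3421 N (compression)
  F[0-2] = -1810.7561 N (compression)
  F[1-2] = +841.7913 N (tension)
  F[1-3] = -394.8037 N (compression)
  F[2-3] = -848.8463 N (compression)
  F[2-4] = -1472.7003 N (compression)
  F[3-4] = +1156.2082 N (tension)
  F[3-5] = -851.7823 N (compression)
  F[4-5] = +1644.7738 N (tension)
  F[4-6] = +493.7786 N (tension)
  F[5-6] = -1892.5315 N (compression)
  Rx@0 = +2044.9800 N
  Ry@0 = +912.7693 N
  Ry@6 = +1826.9807 N

-1892.532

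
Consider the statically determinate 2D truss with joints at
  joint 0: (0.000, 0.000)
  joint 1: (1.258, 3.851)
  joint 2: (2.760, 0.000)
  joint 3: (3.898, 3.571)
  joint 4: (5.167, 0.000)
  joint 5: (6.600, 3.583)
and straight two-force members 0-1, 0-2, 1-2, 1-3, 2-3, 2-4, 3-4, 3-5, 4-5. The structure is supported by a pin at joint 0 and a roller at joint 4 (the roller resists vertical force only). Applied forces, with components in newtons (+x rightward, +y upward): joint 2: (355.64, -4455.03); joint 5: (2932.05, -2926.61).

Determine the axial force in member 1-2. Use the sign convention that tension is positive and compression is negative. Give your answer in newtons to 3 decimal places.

N=6 nodes, M=9 members, R=3 reactions → 2N=12, M+R=12
member 0 (0-1): L=4.0513, (cx,cy)=(0.3105,0.9506)
member 1 (0-2): L=2.7600, (cx,cy)=(1.0000,0.0000)
member 2 (1-2): L=4.1335, (cx,cy)=(0.3634,-0.9316)
member 3 (1-3): L=2.6548, (cx,cy)=(0.9944,-0.1055)
member 4 (2-3): L=3.7479, (cx,cy)=(0.3036,0.9528)
member 5 (2-4): L=2.4070, (cx,cy)=(1.0000,0.0000)
member 6 (3-4): L=3.7898, (cx,cy)=(0.3348,-0.9423)
member 7 (3-5): L=2.7020, (cx,cy)=(1.0000,0.0044)
member 8 (4-5): L=3.8589, (cx,cy)=(0.3713,0.9285)
solve A·x = −loads:
  F[0-1] = +809.5381 N (tension)
  F[0-2] = +3036.3121 N (tension)
  F[1-2] = -891.4741 N (compression)
  F[1-3] = +578.5381 N (tension)
  F[2-3] = +5547.4694 N (tension)
  F[2-4] = +672.3431 N (tension)
  F[3-4] = -5525.2595 N (compression)
  F[3-5] = +4109.8711 N (tension)
  F[4-5] = -3171.6528 N (compression)
  Rx@0 = -3287.6900 N
  Ry@0 = -769.5200 N
  Ry@4 = +8151.1600 N

-891.474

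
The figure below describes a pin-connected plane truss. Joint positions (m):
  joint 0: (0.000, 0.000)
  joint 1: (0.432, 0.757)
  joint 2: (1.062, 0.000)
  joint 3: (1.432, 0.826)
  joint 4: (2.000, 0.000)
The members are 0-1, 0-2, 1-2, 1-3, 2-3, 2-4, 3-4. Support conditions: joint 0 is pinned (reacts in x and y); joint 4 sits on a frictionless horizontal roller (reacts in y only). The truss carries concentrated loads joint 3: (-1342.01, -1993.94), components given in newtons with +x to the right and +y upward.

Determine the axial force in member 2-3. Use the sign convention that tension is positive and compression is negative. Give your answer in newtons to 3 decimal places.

-1115.413

N=5 nodes, M=7 members, R=3 reactions → 2N=10, M+R=10
member 0 (0-1): L=0.8716, (cx,cy)=(0.4956,0.8685)
member 1 (0-2): L=1.0620, (cx,cy)=(1.0000,0.0000)
member 2 (1-2): L=0.9849, (cx,cy)=(0.6397,-0.7686)
member 3 (1-3): L=1.0024, (cx,cy)=(0.9976,0.0688)
member 4 (2-3): L=0.9051, (cx,cy)=(0.4088,0.9126)
member 5 (2-4): L=0.9380, (cx,cy)=(1.0000,0.0000)
member 6 (3-4): L=1.0024, (cx,cy)=(0.5666,-0.8240)
solve A·x = −loads:
  F[0-1] = -1290.1512 N (compression)
  F[0-2] = -702.5535 N (compression)
  F[1-2] = +1324.3590 N (tension)
  F[1-3] = -1490.1637 N (compression)
  F[2-3] = -1115.4131 N (compression)
  F[2-4] = +600.6022 N (tension)
  F[3-4] = -1059.9857 N (compression)
  Rx@0 = +1342.0100 N
  Ry@0 = +1120.5291 N
  Ry@4 = +873.4109 N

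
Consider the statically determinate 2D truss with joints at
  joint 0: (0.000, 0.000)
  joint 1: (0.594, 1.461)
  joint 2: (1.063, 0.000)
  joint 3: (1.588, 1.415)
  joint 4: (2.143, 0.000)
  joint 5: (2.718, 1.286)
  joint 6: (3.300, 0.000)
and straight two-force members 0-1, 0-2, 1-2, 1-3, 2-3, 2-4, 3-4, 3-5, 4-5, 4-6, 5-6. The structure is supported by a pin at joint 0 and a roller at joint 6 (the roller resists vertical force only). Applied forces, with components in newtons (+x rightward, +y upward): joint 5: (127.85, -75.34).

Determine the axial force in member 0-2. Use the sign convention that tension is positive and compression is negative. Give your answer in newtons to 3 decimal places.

112.996

N=7 nodes, M=11 members, R=3 reactions → 2N=14, M+R=14
member 0 (0-1): L=1.5771, (cx,cy)=(0.3766,0.9264)
member 1 (0-2): L=1.0630, (cx,cy)=(1.0000,0.0000)
member 2 (1-2): L=1.5344, (cx,cy)=(0.3057,-0.9521)
member 3 (1-3): L=0.9951, (cx,cy)=(0.9989,-0.0462)
member 4 (2-3): L=1.5093, (cx,cy)=(0.3479,0.9375)
member 5 (2-4): L=1.0800, (cx,cy)=(1.0000,0.0000)
member 6 (3-4): L=1.5200, (cx,cy)=(0.3651,-0.9310)
member 7 (3-5): L=1.1373, (cx,cy)=(0.9935,-0.1134)
member 8 (4-5): L=1.4087, (cx,cy)=(0.4082,0.9129)
member 9 (4-6): L=1.1570, (cx,cy)=(1.0000,0.0000)
member 10 (5-6): L=1.4116, (cx,cy)=(0.4123,-0.9110)
solve A·x = −loads:
  F[0-1] = +39.4397 N (tension)
  F[0-2] = +112.9957 N (tension)
  F[1-2] = -39.6834 N (compression)
  F[1-3] = +27.0124 N (tension)
  F[2-3] = +40.3011 N (tension)
  F[2-4] = +86.8476 N (tension)
  F[3-4] = -46.3487 N (compression)
  F[3-5] = +58.3026 N (tension)
  F[4-5] = +47.2650 N (tension)
  F[4-6] = +50.6311 N (tension)
  F[5-6] = -122.7992 N (compression)
  Rx@0 = -127.8500 N
  Ry@0 = -36.5355 N
  Ry@6 = +111.8755 N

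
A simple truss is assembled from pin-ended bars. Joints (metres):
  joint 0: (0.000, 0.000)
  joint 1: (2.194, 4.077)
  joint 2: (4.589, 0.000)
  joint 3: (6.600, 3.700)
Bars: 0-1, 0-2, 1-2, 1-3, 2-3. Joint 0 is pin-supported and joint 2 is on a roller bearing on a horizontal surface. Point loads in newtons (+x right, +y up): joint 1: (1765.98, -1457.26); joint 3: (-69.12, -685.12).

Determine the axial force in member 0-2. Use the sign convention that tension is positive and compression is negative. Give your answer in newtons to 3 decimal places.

1130.247

N=4 nodes, M=5 members, R=3 reactions → 2N=8, M+R=8
member 0 (0-1): L=4.6299, (cx,cy)=(0.4739,0.8806)
member 1 (0-2): L=4.5890, (cx,cy)=(1.0000,0.0000)
member 2 (1-2): L=4.7284, (cx,cy)=(0.5065,-0.8622)
member 3 (1-3): L=4.4221, (cx,cy)=(0.9964,-0.0853)
member 4 (2-3): L=4.2112, (cx,cy)=(0.4775,0.8786)
solve A·x = −loads:
  F[0-1] = +1195.6862 N (tension)
  F[0-2] = +1130.2472 N (tension)
  F[1-2] = -2939.9971 N (compression)
  F[1-3] = +290.8346 N (tension)
  F[2-3] = -751.5555 N (compression)
  Rx@0 = -1696.8600 N
  Ry@0 = -1052.9081 N
  Ry@2 = +3195.2881 N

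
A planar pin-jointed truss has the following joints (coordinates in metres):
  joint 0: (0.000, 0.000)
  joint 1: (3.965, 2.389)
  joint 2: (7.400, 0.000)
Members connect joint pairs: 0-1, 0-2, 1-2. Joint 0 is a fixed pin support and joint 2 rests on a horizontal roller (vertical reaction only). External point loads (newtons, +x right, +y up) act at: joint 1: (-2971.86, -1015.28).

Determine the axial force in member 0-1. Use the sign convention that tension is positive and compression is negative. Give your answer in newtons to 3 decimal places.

-2772.248

N=3 nodes, M=3 members, R=3 reactions → 2N=6, M+R=6
member 0 (0-1): L=4.6291, (cx,cy)=(0.8565,0.5161)
member 1 (0-2): L=7.4000, (cx,cy)=(1.0000,0.0000)
member 2 (1-2): L=4.1841, (cx,cy)=(0.8210,-0.5710)
solve A·x = −loads:
  F[0-1] = -2772.2480 N (compression)
  F[0-2] = -597.3231 N (compression)
  F[1-2] = +727.5835 N (tension)
  Rx@0 = +2971.8600 N
  Ry@0 = +1430.7109 N
  Ry@2 = -415.4309 N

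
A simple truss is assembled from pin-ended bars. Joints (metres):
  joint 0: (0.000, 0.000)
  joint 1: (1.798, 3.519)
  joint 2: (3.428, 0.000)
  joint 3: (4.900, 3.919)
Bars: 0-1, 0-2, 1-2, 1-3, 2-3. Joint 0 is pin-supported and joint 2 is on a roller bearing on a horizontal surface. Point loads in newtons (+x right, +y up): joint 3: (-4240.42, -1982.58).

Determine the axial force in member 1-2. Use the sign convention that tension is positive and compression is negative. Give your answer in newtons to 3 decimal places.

N=4 nodes, M=5 members, R=3 reactions → 2N=8, M+R=8
member 0 (0-1): L=3.9517, (cx,cy)=(0.4550,0.8905)
member 1 (0-2): L=3.4280, (cx,cy)=(1.0000,0.0000)
member 2 (1-2): L=3.8782, (cx,cy)=(0.4203,-0.9074)
member 3 (1-3): L=3.1277, (cx,cy)=(0.9918,0.1279)
member 4 (2-3): L=4.1863, (cx,cy)=(0.3516,0.9361)
solve A·x = −loads:
  F[0-1] = -4487.8969 N (compression)
  F[0-2] = -2198.4688 N (compression)
  F[1-2] = +3882.2962 N (tension)
  F[1-3] = -3704.0991 N (compression)
  F[2-3] = -1611.7867 N (compression)
  Rx@0 = +4240.4200 N
  Ry@0 = +3996.4551 N
  Ry@2 = -2013.8751 N

3882.296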